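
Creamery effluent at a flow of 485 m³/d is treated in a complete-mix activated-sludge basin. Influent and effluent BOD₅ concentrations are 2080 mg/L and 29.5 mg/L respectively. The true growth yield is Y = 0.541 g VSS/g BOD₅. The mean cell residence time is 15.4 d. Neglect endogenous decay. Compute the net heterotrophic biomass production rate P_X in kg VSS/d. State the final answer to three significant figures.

P_X ≈ 538 kg VSS/d

Since k_d ≈ 0, Y_obs = Y = 0.541 g VSS/g BOD₅.
Substrate removed = Q·(S₀ − S) = 485 m³/d × (2080 − 29.5) g/m³ = 9.94×10^5 g/d = 994.5 kg/d.
Biomass produced: P_X = Y_obs·Q·ΔS = 0.5410 × 994.5 ≈ 538.0 kg VSS/d.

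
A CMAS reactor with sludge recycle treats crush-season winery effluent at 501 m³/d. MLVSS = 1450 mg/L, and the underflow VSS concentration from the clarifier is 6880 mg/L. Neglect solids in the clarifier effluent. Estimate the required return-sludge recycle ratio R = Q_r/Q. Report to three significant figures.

Mass balance around the secondary clarifier (neglecting effluent solids): R = X / (X_r − X) = 1450 / (6880 − 1450) = 0.2670.

R ≈ 0.267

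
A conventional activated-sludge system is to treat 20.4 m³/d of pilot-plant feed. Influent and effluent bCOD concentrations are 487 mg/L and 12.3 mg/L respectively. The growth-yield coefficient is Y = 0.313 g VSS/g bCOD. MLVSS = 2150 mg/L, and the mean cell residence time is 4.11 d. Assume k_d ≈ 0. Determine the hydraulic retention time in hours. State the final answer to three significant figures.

With k_d = 0 the design equation reduces to V = Y Q (S₀−S) θ_c / X = 0.313 × 20.4 × (487 − 12.3) × 4.11 / 2150 = 5.794 m³.
τ = V/Q = 5.794/20.4 = 0.2840 d, or 6.817 h.

τ ≈ 6.82 h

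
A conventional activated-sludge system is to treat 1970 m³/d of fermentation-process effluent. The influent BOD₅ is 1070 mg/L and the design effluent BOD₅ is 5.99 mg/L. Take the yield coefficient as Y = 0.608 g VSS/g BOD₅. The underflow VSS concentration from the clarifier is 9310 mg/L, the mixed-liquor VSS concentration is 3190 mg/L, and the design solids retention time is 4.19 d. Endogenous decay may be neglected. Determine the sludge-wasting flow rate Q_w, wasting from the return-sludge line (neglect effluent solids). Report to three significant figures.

Biomass mass balance (decay neglected): V·X = Y·Q·(S₀ − S)·θ_c, so V = 0.608 × 1970 × (1070 − 5.99) × 4.19 / 3190 = 1674 m³.
Q_w = (V·X)/(θ_c X_r) = 1674 × 3190 / (4.19 × 9310) = 136.9 m³/d.

Q_w ≈ 137 m³/d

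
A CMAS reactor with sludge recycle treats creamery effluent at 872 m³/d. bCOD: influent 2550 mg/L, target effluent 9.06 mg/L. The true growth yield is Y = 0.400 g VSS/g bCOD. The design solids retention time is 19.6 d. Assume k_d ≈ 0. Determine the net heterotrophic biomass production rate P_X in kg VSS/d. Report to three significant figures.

With endogenous decay neglected, the observed yield equals the true yield: Y_obs = Y = 0.400 g VSS/g bCOD.
Substrate removed = Q·(S₀ − S) = 872 m³/d × (2550 − 9.06) g/m³ = 2.22×10^6 g/d = 2216 kg/d.
Biomass produced: P_X = Y_obs·Q·ΔS = 0.4000 × 2216 ≈ 886.3 kg VSS/d.

P_X ≈ 886 kg VSS/d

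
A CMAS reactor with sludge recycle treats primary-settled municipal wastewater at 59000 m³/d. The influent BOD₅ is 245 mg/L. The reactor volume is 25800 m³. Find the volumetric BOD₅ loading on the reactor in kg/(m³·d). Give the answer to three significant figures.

L_v ≈ 0.560 kg BOD₅/(m³·d)

Applied BOD₅ load per unit volume = Q·S₀/V = (59000 × 245/1000)/25800 = 0.5603 kg BOD₅·m⁻³·d⁻¹.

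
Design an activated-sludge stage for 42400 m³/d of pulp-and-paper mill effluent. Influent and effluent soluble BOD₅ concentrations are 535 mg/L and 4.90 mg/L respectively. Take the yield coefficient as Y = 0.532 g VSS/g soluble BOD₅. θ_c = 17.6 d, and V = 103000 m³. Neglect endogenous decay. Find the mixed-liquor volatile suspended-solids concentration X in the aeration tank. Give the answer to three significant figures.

X ≈ 2040 mg/L

X = Y·Q·ΔS·θ_c / V = 0.532 × 42400 × (535 − 4.90) × 17.6 / 103000 = 2043 mg/L.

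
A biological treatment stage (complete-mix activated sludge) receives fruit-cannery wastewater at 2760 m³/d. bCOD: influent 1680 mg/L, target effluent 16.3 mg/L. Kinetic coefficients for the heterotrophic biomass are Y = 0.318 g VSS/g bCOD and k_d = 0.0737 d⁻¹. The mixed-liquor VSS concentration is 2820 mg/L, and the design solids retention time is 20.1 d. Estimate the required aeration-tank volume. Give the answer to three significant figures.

V ≈ 4190 m³

From the SRT design equation V = Y Q (S₀−S) θ_c / [X (1 + k_d θ_c)] = 0.318 × 2760 × (1680 − 16.3) × 20.1 / [2820 × (1 + 0.0737 × 20.1)] = 2.93×10^7 / 6997 = 4194 m³.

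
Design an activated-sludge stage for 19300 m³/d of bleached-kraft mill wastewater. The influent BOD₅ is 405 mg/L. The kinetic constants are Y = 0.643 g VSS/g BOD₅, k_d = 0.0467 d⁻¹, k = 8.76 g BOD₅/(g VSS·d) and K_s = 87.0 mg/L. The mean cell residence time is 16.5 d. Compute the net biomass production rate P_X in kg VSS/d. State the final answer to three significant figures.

P_X ≈ 2830 kg VSS/d

For a completely mixed reactor with recycle the Lawrence–McCarty relation gives S = K_s·(1 + k_d·θ_c) / [θ_c·(Y·k − k_d) − 1] = 87.0 × (1 + 0.0467 × 16.5) / [16.5 × (0.643 × 8.76 − 0.0467) − 1] = 154.0 / 91.17 = 1.690 mg/L.
Correct the yield for decay: Y_obs = Y/(1 + k_d θ_c) = 0.643 / (1 + 0.0467 × 16.5) = 0.643 / 1.771 = 0.3632.
Substrate removed = Q·(S₀ − S) = 19300 m³/d × (405 − 1.69) g/m³ = 7.78×10^6 g/d = 7784 kg/d.
Biomass produced: P_X = Y_obs·Q·ΔS = 0.3632 × 7784 ≈ 2827 kg VSS/d.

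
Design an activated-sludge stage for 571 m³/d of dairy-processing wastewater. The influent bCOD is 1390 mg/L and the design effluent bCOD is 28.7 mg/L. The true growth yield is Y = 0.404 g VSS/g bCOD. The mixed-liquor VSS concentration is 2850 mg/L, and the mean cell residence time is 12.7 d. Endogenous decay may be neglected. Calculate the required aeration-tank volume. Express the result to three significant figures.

V ≈ 1400 m³

With k_d = 0 the design equation reduces to V = Y Q (S₀−S) θ_c / X = 0.404 × 571 × (1390 − 28.7) × 12.7 / 2850 = 1399 m³.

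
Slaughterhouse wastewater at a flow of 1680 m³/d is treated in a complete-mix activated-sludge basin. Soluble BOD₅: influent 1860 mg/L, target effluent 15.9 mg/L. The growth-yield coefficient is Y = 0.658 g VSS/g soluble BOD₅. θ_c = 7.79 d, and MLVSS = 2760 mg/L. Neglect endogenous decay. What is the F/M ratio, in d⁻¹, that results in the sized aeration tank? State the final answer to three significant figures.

Biomass mass balance (decay neglected): V·X = Y·Q·(S₀ − S)·θ_c, so V = 0.658 × 1680 × (1860 − 15.9) × 7.79 / 2760 = 5754 m³.
F/M = applied load / biomass = Q·S₀/(V·X) = 1680 × 1860 / (5754 × 2760) = 0.1968 d⁻¹.

F/M ≈ 0.197 d⁻¹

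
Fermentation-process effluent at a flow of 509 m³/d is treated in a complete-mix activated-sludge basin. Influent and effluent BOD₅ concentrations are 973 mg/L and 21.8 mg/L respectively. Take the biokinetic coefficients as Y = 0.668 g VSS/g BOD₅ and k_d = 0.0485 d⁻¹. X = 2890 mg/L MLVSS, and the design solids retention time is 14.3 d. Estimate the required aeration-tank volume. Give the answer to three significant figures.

Rearranging the biomass balance for a CMAS with decay, V = Y·Q·ΔS·θ_c / [X·(1+k_d θ_c)] = 0.668 × 509 × (973 − 21.8) × 14.3 / [2890 × (1 + 0.0485 × 14.3)] = 4.62×10^6 / 4894 = 944.9 m³.

V ≈ 945 m³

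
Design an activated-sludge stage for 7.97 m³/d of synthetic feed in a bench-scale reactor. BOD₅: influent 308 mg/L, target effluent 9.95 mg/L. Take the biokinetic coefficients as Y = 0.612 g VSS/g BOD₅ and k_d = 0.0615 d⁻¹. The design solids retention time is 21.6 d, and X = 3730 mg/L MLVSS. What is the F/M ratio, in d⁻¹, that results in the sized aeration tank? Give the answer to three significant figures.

F/M ≈ 0.182 d⁻¹

From the SRT design equation V = Y Q (S₀−S) θ_c / [X (1 + k_d θ_c)] = 0.612 × 7.97 × (308 − 9.95) × 21.6 / [3730 × (1 + 0.0615 × 21.6)] = 3.14×10^4 / 8685 = 3.616 m³.
F/M = Q·S₀ / (V·X) = 7.97 × 308 / (3.616 × 3730) = 0.1820 g BOD₅·(g VSS·d)⁻¹.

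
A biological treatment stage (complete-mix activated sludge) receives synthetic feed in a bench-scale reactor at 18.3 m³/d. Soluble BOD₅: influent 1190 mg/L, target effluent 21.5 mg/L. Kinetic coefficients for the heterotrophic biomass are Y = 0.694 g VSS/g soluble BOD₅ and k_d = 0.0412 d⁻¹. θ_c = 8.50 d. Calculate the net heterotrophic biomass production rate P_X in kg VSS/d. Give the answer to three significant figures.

Y_obs = Y / (1 + k_d θ_c) = 0.694 / (1 + 0.0412 × 8.50) = 0.694 / 1.350 = 0.5140.
Substrate removed = Q·(S₀ − S) = 18.3 m³/d × (1190 − 21.5) g/m³ = 2.14×10^4 g/d = 21.38 kg/d.
Net biomass production P_X = Y_obs × Q·(S₀ − S) = 0.5140 × 21.38 = 10.99 kg VSS/d.

P_X ≈ 11.0 kg VSS/d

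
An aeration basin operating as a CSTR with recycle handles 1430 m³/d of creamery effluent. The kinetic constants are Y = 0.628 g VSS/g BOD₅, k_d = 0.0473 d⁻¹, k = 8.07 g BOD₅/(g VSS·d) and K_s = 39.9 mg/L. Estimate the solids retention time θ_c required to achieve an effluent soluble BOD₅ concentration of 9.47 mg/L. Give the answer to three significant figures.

θ_c ≈ 1.08 d

Specific growth rate at S = 9.47 mg/L: μ = YkS/(K_s+S) = 0.628·8.07·9.47/(39.9+9.47) = 0.9721 d⁻¹.
1/θ_c = 0.9721 − 0.0473 = 0.9248 d⁻¹, so θ_c = 1.081 d.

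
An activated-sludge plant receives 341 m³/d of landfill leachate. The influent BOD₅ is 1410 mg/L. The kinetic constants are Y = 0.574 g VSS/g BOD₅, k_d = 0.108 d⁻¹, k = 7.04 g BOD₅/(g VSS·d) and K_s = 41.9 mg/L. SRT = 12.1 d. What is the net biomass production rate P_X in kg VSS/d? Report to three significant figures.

P_X ≈ 119 kg VSS/d

From the Monod/SRT balance for a CMAS, S = K_s·(1+k_d θ_c)/[θ_c·(Y k − k_d) − 1] = 41.9 × (1 + 0.108 × 12.1) / [12.1 × (0.574 × 7.04 − 0.108) − 1] = 96.65 / 46.59 = 2.075 mg/L.
Correct the yield for decay: Y_obs = Y/(1 + k_d θ_c) = 0.574 / (1 + 0.108 × 12.1) = 0.574 / 2.307 = 0.2488.
Q·(S₀ − S) = 341 × (1410 − 2.07) × 10⁻³ = 480.1 kg/d removed.
Net biomass production P_X = Y_obs × Q·(S₀ − S) = 0.2488 × 480.1 = 119.5 kg VSS/d.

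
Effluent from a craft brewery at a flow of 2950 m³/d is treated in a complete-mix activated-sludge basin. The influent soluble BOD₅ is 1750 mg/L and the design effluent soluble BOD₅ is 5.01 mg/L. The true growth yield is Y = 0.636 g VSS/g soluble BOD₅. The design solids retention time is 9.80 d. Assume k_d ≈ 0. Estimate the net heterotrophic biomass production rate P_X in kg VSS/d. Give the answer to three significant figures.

P_X ≈ 3270 kg VSS/d

No decay correction is needed, so Y_obs = Y = 0.636.
Mass of soluble BOD₅ removed per day: Q(S₀ − S) = 2950 × 1745 g/m³ = 5148 kg/d.
P_X = Y_obs · Q(S₀ − S) = 0.6360 × 5148 = 3274 kg VSS/d.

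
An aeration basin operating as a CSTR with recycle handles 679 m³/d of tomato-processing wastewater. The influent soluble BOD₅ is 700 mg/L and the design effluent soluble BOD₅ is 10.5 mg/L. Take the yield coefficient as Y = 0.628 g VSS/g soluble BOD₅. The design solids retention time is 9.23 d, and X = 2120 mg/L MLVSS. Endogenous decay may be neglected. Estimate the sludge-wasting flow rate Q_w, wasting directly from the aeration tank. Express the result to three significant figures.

Q_w ≈ 139 m³/d

With k_d = 0 the design equation reduces to V = Y Q (S₀−S) θ_c / X = 0.628 × 679 × (700 − 10.5) × 9.23 / 2120 = 1280 m³.
Wasting from the aeration tank: Q_w = V / θ_c = 1280 / 9.23 = 138.7 m³/d.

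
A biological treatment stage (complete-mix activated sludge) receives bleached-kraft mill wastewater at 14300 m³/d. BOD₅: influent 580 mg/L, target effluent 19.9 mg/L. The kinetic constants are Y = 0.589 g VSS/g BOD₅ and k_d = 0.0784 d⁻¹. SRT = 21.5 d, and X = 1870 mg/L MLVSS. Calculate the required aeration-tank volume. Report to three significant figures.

Steady-state biomass mass balance: V·X·(1 + k_d·θ_c) = Y·Q·(S₀ − S)·θ_c, so V = 0.589 × 14300 × (580 − 19.9) × 21.5 / [1870 × (1 + 0.0784 × 21.5)] = 1.01×10^8 / 5022 = 20196 m³.

V ≈ 20200 m³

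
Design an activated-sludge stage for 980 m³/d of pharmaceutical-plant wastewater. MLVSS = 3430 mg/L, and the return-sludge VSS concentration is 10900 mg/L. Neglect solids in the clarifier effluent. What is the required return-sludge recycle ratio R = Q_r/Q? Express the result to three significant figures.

R ≈ 0.459

Mass balance around the secondary clarifier (neglecting effluent solids): R = X / (X_r − X) = 3430 / (10900 − 3430) = 0.4592.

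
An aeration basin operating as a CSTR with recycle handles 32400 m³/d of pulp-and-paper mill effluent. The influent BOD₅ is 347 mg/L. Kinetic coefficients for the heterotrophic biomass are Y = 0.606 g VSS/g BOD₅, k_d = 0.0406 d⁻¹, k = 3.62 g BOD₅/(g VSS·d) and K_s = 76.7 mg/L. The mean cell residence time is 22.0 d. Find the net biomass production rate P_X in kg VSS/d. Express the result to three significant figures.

P_X ≈ 3570 kg VSS/d

Effluent substrate depends only on kinetics and SRT: S = K_s(1 + k_d θ_c) / [θ_c(Yk − k_d) − 1] = 76.7 × (1 + 0.0406 × 22.0) / [22.0 × (0.606 × 3.62 − 0.0406) − 1] = 145.2 / 46.37 = 3.132 mg/L.
Y_obs = Y / (1 + k_d θ_c) = 0.606 / (1 + 0.0406 × 22.0) = 0.606 / 1.893 = 0.3201.
ΔS = 347 − 3.13 = 343.9 mg/L, so the substrate removal rate is 32400 × 343.9/1000 = 11141 kg BOD₅/d.
Net biomass production P_X = Y_obs × Q·(S₀ − S) = 0.3201 × 11141 = 3566 kg VSS/d.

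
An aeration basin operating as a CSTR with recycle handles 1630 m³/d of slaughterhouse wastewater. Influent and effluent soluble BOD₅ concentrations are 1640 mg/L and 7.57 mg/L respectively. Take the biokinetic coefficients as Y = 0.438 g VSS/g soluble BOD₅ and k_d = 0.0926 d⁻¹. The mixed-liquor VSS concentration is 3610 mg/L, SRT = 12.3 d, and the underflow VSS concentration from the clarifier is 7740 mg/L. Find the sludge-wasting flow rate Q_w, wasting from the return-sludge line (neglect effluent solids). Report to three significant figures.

Q_w ≈ 70.4 m³/d

Rearranging the biomass balance for a CMAS with decay, V = Y·Q·ΔS·θ_c / [X·(1+k_d θ_c)] = 0.438 × 1630 × (1640 − 7.57) × 12.3 / [3610 × (1 + 0.0926 × 12.3)] = 1.43×10^7 / 7722 = 1856 m³.
Q_w = (V·X)/(θ_c X_r) = 1856 × 3610 / (12.3 × 7740) = 70.40 m³/d.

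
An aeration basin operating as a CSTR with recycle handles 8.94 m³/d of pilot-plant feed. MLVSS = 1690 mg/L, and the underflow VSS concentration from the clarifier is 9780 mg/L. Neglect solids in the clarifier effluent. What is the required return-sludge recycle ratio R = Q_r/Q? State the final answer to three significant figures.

R ≈ 0.209

Mass balance around the secondary clarifier (neglecting effluent solids): R = X / (X_r − X) = 1690 / (9780 − 1690) = 0.2089.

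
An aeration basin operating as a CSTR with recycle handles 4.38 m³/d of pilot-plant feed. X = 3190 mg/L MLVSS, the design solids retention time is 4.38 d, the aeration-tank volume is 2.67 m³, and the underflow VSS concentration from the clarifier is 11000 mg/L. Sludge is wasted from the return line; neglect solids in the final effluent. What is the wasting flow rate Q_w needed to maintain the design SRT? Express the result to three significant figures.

Q_w = (V·X)/(θ_c X_r) = 2.670 × 3190 / (4.38 × 11000) = 0.1768 m³/d.

Q_w ≈ 0.177 m³/d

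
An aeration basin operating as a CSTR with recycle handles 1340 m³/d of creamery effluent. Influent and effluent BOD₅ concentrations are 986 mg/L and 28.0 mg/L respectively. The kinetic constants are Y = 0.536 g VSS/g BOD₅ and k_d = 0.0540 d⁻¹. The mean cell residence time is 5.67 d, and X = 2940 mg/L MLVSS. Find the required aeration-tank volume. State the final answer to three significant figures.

V ≈ 1020 m³

Steady-state biomass mass balance: V·X·(1 + k_d·θ_c) = Y·Q·(S₀ − S)·θ_c, so V = 0.536 × 1340 × (986 − 28.0) × 5.67 / [2940 × (1 + 0.0540 × 5.67)] = 3.9×10^6 / 3840 = 1016 m³.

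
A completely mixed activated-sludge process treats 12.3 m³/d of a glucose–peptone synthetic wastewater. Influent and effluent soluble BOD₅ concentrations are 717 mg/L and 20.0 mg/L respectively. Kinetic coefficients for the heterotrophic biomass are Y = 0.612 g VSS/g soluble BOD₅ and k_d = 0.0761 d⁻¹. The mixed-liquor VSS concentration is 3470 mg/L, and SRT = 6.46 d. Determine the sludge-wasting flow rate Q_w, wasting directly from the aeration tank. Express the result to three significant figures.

Q_w ≈ 1.01 m³/d

Steady-state biomass mass balance: V·X·(1 + k_d·θ_c) = Y·Q·(S₀ − S)·θ_c, so V = 0.612 × 12.3 × (717 − 20.0) × 6.46 / [3470 × (1 + 0.0761 × 6.46)] = 3.39×10^4 / 5176 = 6.548 m³.
For wasting at MLVSS concentration, Q_w = V/θ_c = 6.548/6.46 = 1.014 m³/d.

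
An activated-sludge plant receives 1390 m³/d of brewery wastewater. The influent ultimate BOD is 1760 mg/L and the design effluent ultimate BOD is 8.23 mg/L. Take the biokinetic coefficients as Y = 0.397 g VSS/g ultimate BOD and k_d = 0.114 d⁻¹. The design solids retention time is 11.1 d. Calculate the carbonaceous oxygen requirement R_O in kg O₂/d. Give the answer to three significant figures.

R_O ≈ 1830 kg O₂/d

The observed yield is Y_obs = Y/(1 + k_d·θ_c) = 0.397 / (1 + 0.114 × 11.1) = 0.397 / 2.265 = 0.1752 g VSS per g ultimate BOD removed.
Mass of ultimate BOD removed per day: Q(S₀ − S) = 1390 × 1752 g/m³ = 2435 kg/d.
P_X = Y_obs·Q·(S₀ − S) = 0.1752 × 2435 = 426.7 kg VSS/d.
Carbonaceous O₂ demand = substrate oxidised − cell-mass equivalent = 2435 − 1.42 × 426.7 = 1829 kg O₂/d.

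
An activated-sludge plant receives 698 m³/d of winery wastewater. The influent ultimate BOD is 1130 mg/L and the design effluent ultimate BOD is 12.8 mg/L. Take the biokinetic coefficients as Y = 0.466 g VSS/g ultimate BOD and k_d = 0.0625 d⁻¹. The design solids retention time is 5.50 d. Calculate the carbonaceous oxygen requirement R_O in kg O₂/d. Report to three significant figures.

Observed yield with endogenous decay: Y_obs = Y / (1 + k_d·θ_c) = 0.466 / (1 + 0.0625 × 5.50) = 0.466 / 1.344 = 0.3468 g VSS/g ultimate BOD.
Mass of ultimate BOD removed per day: Q(S₀ − S) = 698 × 1117 g/m³ = 779.8 kg/d.
Biomass synthesised: P_X = Y_obs × 779.8 = 270.4 kg VSS/d.
Carbonaceous O₂ demand = substrate oxidised − cell-mass equivalent = 779.8 − 1.42 × 270.4 = 395.8 kg O₂/d.

R_O ≈ 396 kg O₂/d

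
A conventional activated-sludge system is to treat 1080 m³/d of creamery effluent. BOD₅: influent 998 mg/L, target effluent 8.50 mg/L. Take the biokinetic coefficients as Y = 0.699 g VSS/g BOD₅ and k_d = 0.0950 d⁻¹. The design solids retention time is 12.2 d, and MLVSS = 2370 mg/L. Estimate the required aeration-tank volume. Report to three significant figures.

V ≈ 1780 m³

From the SRT design equation V = Y Q (S₀−S) θ_c / [X (1 + k_d θ_c)] = 0.699 × 1080 × (998 − 8.50) × 12.2 / [2370 × (1 + 0.0950 × 12.2)] = 9.11×10^6 / 5117 = 1781 m³.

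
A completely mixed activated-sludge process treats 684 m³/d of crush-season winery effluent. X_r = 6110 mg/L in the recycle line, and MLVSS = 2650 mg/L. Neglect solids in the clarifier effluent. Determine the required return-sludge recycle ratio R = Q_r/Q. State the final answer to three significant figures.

Mass balance around the secondary clarifier (neglecting effluent solids): R = X / (X_r − X) = 2650 / (6110 − 2650) = 0.7659.

R ≈ 0.766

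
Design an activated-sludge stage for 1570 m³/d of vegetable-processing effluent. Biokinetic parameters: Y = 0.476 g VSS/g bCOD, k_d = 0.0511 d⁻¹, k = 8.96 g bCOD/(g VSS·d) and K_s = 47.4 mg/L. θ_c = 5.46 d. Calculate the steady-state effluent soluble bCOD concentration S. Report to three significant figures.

S ≈ 2.75 mg/L

Effluent substrate depends only on kinetics and SRT: S = K_s(1 + k_d θ_c) / [θ_c(Yk − k_d) − 1] = 47.4 × (1 + 0.0511 × 5.46) / [5.46 × (0.476 × 8.96 − 0.0511) − 1] = 60.62 / 22.01 = 2.755 mg/L.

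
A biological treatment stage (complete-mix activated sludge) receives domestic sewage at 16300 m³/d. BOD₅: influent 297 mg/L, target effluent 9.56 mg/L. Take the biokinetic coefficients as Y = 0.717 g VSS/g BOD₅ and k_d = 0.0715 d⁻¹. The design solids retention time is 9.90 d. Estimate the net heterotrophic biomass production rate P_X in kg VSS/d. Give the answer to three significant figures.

P_X ≈ 1970 kg VSS/d

Correct the yield for decay: Y_obs = Y/(1 + k_d θ_c) = 0.717 / (1 + 0.0715 × 9.90) = 0.717 / 1.708 = 0.4198.
ΔS = 297 − 9.56 = 287.4 mg/L, so the substrate removal rate is 16300 × 287.4/1000 = 4685 kg BOD₅/d.
Net biomass production P_X = Y_obs × Q·(S₀ − S) = 0.4198 × 4685 = 1967 kg VSS/d.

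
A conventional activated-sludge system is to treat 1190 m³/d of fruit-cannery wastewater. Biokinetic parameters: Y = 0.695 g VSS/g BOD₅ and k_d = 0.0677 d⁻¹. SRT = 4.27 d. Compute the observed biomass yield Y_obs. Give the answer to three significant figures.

Correct the yield for decay: Y_obs = Y/(1 + k_d θ_c) = 0.695 / (1 + 0.0677 × 4.27) = 0.695 / 1.289 = 0.5391.

Y_obs ≈ 0.539 g VSS/g BOD₅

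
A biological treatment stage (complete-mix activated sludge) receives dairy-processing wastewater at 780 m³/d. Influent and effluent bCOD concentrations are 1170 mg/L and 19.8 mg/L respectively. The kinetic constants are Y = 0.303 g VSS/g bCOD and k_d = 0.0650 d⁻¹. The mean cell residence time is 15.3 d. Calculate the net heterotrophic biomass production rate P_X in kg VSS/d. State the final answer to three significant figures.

P_X ≈ 136 kg VSS/d

Y_obs = Y / (1 + k_d θ_c) = 0.303 / (1 + 0.0650 × 15.3) = 0.303 / 1.994 = 0.1519.
Mass of bCOD removed per day: Q(S₀ − S) = 780 × 1150 g/m³ = 897.2 kg/d.
Net biomass production P_X = Y_obs × Q·(S₀ − S) = 0.1519 × 897.2 = 136.3 kg VSS/d.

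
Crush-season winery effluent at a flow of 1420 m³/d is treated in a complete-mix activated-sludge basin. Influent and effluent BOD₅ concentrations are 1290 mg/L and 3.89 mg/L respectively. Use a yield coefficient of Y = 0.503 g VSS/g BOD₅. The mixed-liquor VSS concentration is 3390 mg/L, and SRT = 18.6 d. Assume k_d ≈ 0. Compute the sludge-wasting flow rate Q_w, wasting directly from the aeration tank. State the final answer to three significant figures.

Biomass mass balance (decay neglected): V·X = Y·Q·(S₀ − S)·θ_c, so V = 0.503 × 1420 × (1290 − 3.89) × 18.6 / 3390 = 5040 m³.
For wasting at MLVSS concentration, Q_w = V/θ_c = 5040/18.6 = 271.0 m³/d.

Q_w ≈ 271 m³/d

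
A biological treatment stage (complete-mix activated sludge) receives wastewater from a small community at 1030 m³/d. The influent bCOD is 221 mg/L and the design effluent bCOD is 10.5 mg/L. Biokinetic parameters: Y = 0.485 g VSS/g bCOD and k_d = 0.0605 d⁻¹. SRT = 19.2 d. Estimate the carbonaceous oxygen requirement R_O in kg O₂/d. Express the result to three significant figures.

Y_obs = Y / (1 + k_d θ_c) = 0.485 / (1 + 0.0605 × 19.2) = 0.485 / 2.162 = 0.2244.
Substrate removed = Q·(S₀ − S) = 1030 m³/d × (221 − 10.5) g/m³ = 2.17×10^5 g/d = 216.8 kg/d.
P_X = Y_obs·Q·(S₀ − S) = 0.2244 × 216.8 = 48.65 kg VSS/d.
R_O = Q·ΔS − 1.42 P_X = 216.8 − 69.08 = 147.7 kg O₂/d.

R_O ≈ 148 kg O₂/d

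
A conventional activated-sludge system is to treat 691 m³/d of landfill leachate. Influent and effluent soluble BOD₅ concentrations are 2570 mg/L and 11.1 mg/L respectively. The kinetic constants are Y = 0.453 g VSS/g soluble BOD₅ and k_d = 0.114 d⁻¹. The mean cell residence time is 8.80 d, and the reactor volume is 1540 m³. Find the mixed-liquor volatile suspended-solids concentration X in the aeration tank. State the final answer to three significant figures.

Solving the biomass balance for X: X = Y Q (S₀−S) θ_c / [V (1+k_d θ_c)] = 0.453 × 691 × (2570 − 11.1) × 8.80 / [1540 × (1 + 0.114 × 8.80)] = 2285 mg/L.

X ≈ 2280 mg/L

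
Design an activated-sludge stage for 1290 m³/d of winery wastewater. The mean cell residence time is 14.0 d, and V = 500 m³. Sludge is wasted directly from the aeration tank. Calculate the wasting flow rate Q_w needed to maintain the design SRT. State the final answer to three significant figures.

With mixed-liquor wasting, θ_c = V/Q_w, so Q_w = V/θ_c = 500.0/14.0 = 35.71 m³/d.

Q_w ≈ 35.7 m³/d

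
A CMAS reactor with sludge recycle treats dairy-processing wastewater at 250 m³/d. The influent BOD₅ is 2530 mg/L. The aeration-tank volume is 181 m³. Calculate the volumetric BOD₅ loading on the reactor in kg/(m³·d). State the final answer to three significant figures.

Applied BOD₅ load per unit volume = Q·S₀/V = (250 × 2530/1000)/181.0 = 3.494 kg BOD₅·m⁻³·d⁻¹.

L_v ≈ 3.49 kg BOD₅/(m³·d)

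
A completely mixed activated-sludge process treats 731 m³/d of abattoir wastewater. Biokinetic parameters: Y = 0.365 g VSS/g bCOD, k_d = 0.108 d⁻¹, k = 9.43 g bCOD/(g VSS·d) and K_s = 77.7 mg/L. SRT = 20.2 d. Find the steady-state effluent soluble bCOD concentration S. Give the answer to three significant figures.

From the Monod/SRT balance for a CMAS, S = K_s·(1+k_d θ_c)/[θ_c·(Y k − k_d) − 1] = 77.7 × (1 + 0.108 × 20.2) / [20.2 × (0.365 × 9.43 − 0.108) − 1] = 247.2 / 66.35 = 3.726 mg/L.

S ≈ 3.73 mg/L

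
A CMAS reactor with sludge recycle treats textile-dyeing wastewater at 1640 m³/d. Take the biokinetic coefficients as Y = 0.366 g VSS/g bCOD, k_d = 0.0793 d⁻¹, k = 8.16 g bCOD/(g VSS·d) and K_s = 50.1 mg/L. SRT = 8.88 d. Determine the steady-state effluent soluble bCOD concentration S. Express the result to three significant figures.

S ≈ 3.44 mg/L

Effluent substrate depends only on kinetics and SRT: S = K_s(1 + k_d θ_c) / [θ_c(Yk − k_d) − 1] = 50.1 × (1 + 0.0793 × 8.88) / [8.88 × (0.366 × 8.16 − 0.0793) − 1] = 85.38 / 24.82 = 3.440 mg/L.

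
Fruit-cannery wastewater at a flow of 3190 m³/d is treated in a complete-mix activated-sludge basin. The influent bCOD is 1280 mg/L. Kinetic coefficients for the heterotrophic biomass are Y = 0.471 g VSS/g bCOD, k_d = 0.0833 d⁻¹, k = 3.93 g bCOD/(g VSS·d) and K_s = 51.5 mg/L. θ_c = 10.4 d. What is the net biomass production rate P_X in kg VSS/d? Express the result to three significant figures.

P_X ≈ 1030 kg VSS/d

Effluent substrate depends only on kinetics and SRT: S = K_s(1 + k_d θ_c) / [θ_c(Yk − k_d) − 1] = 51.5 × (1 + 0.0833 × 10.4) / [10.4 × (0.471 × 3.93 − 0.0833) − 1] = 96.12 / 17.38 = 5.529 mg/L.
Y_obs = Y / (1 + k_d θ_c) = 0.471 / (1 + 0.0833 × 10.4) = 0.471 / 1.866 = 0.2524.
Mass of bCOD removed per day: Q(S₀ − S) = 3190 × 1274 g/m³ = 4066 kg/d.
So the net sludge growth is P_X = 0.2524 × 4066 = 1026 kg VSS/d.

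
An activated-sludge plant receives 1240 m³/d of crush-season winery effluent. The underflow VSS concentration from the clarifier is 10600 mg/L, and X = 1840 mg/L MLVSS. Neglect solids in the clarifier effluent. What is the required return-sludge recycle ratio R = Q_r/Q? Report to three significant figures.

R = Q_r/Q = X/(X_r − X) = 1840 / (10600 − 1840) = 0.2100.

R ≈ 0.210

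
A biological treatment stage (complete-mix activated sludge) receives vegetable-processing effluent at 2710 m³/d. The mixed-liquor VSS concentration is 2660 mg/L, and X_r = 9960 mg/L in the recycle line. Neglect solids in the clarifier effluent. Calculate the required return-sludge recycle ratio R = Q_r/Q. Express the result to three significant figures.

R ≈ 0.364

Mass balance around the secondary clarifier (neglecting effluent solids): R = X / (X_r − X) = 2660 / (9960 − 2660) = 0.3644.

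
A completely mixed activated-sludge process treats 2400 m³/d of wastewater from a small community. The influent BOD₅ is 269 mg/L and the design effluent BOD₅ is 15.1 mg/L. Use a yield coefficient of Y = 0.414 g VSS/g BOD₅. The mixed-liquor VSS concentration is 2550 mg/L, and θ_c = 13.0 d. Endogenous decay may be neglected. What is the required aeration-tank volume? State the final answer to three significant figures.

V ≈ 1290 m³

V·X = Y·Q·ΔS·θ_c gives V = 0.414 × 2400 × (269 − 15.1) × 13.0 / 2550 = 1286 m³.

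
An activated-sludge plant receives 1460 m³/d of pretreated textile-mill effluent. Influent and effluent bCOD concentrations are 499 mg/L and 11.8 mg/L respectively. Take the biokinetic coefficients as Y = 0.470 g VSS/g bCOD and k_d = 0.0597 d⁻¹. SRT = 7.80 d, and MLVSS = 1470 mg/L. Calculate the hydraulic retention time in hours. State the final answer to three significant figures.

From the SRT design equation V = Y Q (S₀−S) θ_c / [X (1 + k_d θ_c)] = 0.470 × 1460 × (499 − 11.8) × 7.80 / [1470 × (1 + 0.0597 × 7.80)] = 2.61×10^6 / 2155 = 1210 m³.
Hydraulic retention time τ = V/Q = 1210 / 1460 = 0.8290 d = 19.90 h.

τ ≈ 19.9 h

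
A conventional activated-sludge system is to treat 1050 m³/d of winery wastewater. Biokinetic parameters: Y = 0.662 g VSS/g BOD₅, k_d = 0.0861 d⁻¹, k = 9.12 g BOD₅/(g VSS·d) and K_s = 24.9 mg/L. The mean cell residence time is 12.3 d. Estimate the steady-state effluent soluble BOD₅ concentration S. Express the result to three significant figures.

S ≈ 0.710 mg/L

From the Monod/SRT balance for a CMAS, S = K_s·(1+k_d θ_c)/[θ_c·(Y k − k_d) − 1] = 24.9 × (1 + 0.0861 × 12.3) / [12.3 × (0.662 × 9.12 − 0.0861) − 1] = 51.27 / 72.20 = 0.7101 mg/L.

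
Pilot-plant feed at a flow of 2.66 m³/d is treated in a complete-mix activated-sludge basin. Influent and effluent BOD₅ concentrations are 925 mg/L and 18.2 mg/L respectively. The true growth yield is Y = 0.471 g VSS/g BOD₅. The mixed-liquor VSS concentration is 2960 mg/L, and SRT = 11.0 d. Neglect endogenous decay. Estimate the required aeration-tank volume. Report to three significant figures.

V ≈ 4.22 m³

With k_d = 0 the design equation reduces to V = Y Q (S₀−S) θ_c / X = 0.471 × 2.66 × (925 − 18.2) × 11.0 / 2960 = 4.222 m³.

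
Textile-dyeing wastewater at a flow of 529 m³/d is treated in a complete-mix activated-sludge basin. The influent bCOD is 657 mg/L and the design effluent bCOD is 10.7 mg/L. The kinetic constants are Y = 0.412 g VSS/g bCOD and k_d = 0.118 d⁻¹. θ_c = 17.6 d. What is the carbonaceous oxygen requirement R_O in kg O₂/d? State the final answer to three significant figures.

R_O ≈ 277 kg O₂/d

Correct the yield for decay: Y_obs = Y/(1 + k_d θ_c) = 0.412 / (1 + 0.118 × 17.6) = 0.412 / 3.077 = 0.1339.
Mass of bCOD removed per day: Q(S₀ − S) = 529 × 646.3 g/m³ = 341.9 kg/d.
P_X = Y_obs·Q·(S₀ − S) = 0.1339 × 341.9 = 45.78 kg VSS/d.
R_O = Q·(S₀ − S) − 1.42·P_X = 341.9 − 1.42 × 45.78 = 276.9 kg O₂/d.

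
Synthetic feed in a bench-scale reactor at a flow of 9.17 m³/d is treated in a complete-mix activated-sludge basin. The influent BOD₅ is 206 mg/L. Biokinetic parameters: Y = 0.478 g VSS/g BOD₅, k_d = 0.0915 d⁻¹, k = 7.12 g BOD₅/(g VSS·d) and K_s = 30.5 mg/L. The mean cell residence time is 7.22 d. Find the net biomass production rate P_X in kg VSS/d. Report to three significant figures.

P_X ≈ 0.538 kg VSS/d

From the Monod/SRT balance for a CMAS, S = K_s·(1+k_d θ_c)/[θ_c·(Y k − k_d) − 1] = 30.5 × (1 + 0.0915 × 7.22) / [7.22 × (0.478 × 7.12 − 0.0915) − 1] = 50.65 / 22.91 = 2.211 mg/L.
Y_obs = Y / (1 + k_d θ_c) = 0.478 / (1 + 0.0915 × 7.22) = 0.478 / 1.661 = 0.2878.
Substrate removed = Q·(S₀ − S) = 9.17 m³/d × (206 − 2.21) g/m³ = 1.87×10^3 g/d = 1.869 kg/d.
Net biomass production P_X = Y_obs × Q·(S₀ − S) = 0.2878 × 1.869 = 0.5379 kg VSS/d.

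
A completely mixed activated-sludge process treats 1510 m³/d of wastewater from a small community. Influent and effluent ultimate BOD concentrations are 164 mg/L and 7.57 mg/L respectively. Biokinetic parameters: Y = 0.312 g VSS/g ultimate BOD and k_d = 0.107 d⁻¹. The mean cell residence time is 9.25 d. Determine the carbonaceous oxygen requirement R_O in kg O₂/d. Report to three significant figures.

R_O ≈ 184 kg O₂/d

The observed yield is Y_obs = Y/(1 + k_d·θ_c) = 0.312 / (1 + 0.107 × 9.25) = 0.312 / 1.990 = 0.1568 g VSS per g ultimate BOD removed.
Substrate removed = Q·(S₀ − S) = 1510 m³/d × (164 − 7.57) g/m³ = 2.36×10^5 g/d = 236.2 kg/d.
Net sludge production P_X = 0.1568 × 236.2 = 37.04 kg VSS/d.
Carbonaceous O₂ demand = substrate oxidised − cell-mass equivalent = 236.2 − 1.42 × 37.04 = 183.6 kg O₂/d.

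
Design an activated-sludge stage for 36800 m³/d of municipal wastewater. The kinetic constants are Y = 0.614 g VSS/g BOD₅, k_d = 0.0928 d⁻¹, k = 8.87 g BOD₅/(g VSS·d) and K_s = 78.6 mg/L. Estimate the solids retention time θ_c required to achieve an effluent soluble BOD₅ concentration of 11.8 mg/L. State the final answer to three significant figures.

Specific growth rate at S = 11.8 mg/L: μ = YkS/(K_s+S) = 0.614·8.87·11.8/(78.6+11.8) = 0.7109 d⁻¹.
1/θ_c = 0.7109 − 0.0928 = 0.6181 d⁻¹, so θ_c = 1.618 d.

θ_c ≈ 1.62 d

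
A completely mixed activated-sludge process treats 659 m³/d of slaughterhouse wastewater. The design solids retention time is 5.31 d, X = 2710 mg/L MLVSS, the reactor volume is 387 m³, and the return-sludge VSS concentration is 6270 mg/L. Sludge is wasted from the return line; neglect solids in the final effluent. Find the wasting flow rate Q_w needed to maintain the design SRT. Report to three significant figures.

Q_w ≈ 31.5 m³/d

Q_w = (V·X)/(θ_c X_r) = 387.0 × 2710 / (5.31 × 6270) = 31.50 m³/d.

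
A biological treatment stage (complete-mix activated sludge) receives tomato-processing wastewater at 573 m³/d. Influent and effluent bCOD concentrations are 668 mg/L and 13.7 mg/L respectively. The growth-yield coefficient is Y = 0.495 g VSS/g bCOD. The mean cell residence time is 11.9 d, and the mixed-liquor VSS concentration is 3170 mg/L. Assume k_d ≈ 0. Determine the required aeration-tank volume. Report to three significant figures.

Biomass mass balance (decay neglected): V·X = Y·Q·(S₀ − S)·θ_c, so V = 0.495 × 573 × (668 − 13.7) × 11.9 / 3170 = 696.7 m³.

V ≈ 697 m³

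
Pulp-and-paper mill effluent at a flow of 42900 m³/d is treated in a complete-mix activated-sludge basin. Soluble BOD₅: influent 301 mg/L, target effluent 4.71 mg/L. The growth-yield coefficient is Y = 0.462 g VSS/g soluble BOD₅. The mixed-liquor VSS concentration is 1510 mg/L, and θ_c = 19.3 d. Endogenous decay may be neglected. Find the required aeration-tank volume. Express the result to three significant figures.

V ≈ 75100 m³

With k_d = 0 the design equation reduces to V = Y Q (S₀−S) θ_c / X = 0.462 × 42900 × (301 − 4.71) × 19.3 / 1510 = 75058 m³.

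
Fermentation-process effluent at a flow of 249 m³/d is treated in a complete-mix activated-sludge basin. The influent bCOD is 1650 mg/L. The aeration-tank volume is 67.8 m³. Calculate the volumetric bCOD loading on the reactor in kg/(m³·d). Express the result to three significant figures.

L_v ≈ 6.06 kg bCOD/(m³·d)

L_v = Q S₀ / V = 249 × 1650 × 10⁻³ / 67.80 = 6.060 kg/(m³·d).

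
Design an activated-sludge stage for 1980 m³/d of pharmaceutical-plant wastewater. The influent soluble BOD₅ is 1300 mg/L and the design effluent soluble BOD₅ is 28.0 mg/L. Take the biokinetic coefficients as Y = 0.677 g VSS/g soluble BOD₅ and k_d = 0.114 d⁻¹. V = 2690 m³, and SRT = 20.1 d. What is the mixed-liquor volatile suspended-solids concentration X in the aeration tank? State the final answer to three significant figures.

X ≈ 3870 mg/L

X = Y·Q·ΔS·θ_c / [V·(1 + k_d θ_c)] = 0.677 × 1980 × (1300 − 28.0) × 20.1 / [2690 × (1 + 0.114 × 20.1)] = 3871 mg/L.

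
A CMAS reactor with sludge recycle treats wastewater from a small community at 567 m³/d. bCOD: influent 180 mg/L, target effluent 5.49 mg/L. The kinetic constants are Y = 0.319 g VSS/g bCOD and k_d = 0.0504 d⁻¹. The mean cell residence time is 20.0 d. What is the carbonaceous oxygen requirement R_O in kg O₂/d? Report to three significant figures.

Y_obs = Y / (1 + k_d θ_c) = 0.319 / (1 + 0.0504 × 20.0) = 0.319 / 2.008 = 0.1589.
Q·(S₀ − S) = 567 × (180 − 5.49) × 10⁻³ = 98.95 kg/d removed.
Net sludge production P_X = 0.1589 × 98.95 = 15.72 kg VSS/d.
Carbonaceous O₂ demand = substrate oxidised − cell-mass equivalent = 98.95 − 1.42 × 15.72 = 76.63 kg O₂/d.

R_O ≈ 76.6 kg O₂/d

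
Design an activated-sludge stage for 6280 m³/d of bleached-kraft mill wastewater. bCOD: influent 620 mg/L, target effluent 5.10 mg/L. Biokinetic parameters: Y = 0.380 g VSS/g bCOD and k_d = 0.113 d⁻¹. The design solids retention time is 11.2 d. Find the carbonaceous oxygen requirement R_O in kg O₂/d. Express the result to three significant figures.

Correct the yield for decay: Y_obs = Y/(1 + k_d θ_c) = 0.380 / (1 + 0.113 × 11.2) = 0.380 / 2.266 = 0.1677.
ΔS = 620 − 5.10 = 614.9 mg/L, so the substrate removal rate is 6280 × 614.9/1000 = 3862 kg bCOD/d.
P_X = Y_obs·Q·(S₀ − S) = 0.1677 × 3862 = 647.7 kg VSS/d.
R_O = Q·(S₀ − S) − 1.42·P_X = 3862 − 1.42 × 647.7 = 2942 kg O₂/d.

R_O ≈ 2940 kg O₂/d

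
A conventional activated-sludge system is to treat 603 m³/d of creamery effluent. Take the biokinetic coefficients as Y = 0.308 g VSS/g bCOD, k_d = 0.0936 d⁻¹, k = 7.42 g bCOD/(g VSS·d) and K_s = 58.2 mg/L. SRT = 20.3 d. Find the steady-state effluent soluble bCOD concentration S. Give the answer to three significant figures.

From the Monod/SRT balance for a CMAS, S = K_s·(1+k_d θ_c)/[θ_c·(Y k − k_d) − 1] = 58.2 × (1 + 0.0936 × 20.3) / [20.3 × (0.308 × 7.42 − 0.0936) − 1] = 168.8 / 43.49 = 3.881 mg/L.

S ≈ 3.88 mg/L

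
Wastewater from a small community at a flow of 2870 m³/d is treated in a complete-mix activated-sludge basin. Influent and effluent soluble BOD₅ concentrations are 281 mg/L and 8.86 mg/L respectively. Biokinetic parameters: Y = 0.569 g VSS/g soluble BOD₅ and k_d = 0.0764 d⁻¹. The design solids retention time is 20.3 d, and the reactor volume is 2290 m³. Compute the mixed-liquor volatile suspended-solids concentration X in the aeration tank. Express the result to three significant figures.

From V·X·(1 + k_d·θ_c) = Y·Q·(S₀ − S)·θ_c: X = 0.569 × 2870 × (281 − 8.86) × 20.3 / [2290 × (1 + 0.0764 × 20.3)] = 1544 mg/L.

X ≈ 1540 mg/L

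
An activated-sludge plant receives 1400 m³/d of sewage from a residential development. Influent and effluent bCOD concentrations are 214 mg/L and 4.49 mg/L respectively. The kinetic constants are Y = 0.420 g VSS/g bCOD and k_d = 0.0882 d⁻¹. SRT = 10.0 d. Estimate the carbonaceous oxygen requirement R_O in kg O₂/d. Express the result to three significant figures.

Correct the yield for decay: Y_obs = Y/(1 + k_d θ_c) = 0.420 / (1 + 0.0882 × 10.0) = 0.420 / 1.882 = 0.2232.
ΔS = 214 − 4.49 = 209.5 mg/L, so the substrate removal rate is 1400 × 209.5/1000 = 293.3 kg bCOD/d.
Net sludge production P_X = 0.2232 × 293.3 = 65.46 kg VSS/d.
R_O = Q·(S₀ − S) − 1.42·P_X = 293.3 − 1.42 × 65.46 = 200.4 kg O₂/d.

R_O ≈ 200 kg O₂/d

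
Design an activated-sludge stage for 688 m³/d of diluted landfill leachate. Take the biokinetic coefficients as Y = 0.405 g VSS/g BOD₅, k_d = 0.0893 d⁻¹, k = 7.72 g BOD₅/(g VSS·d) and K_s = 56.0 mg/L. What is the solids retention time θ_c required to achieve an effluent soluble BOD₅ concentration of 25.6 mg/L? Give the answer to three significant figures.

From 1/θ_c = Y·k·S/(K_s + S) − k_d: Y·k·S/(K_s+S) = 0.405 × 7.72 × 25.6 / (56.0 + 25.6) = 0.9809 d⁻¹.
Then 1/θ_c = μ − k_d = 0.9809 − 0.0893 = 0.8916 d⁻¹, giving θ_c = 1.122 d.

θ_c ≈ 1.12 d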